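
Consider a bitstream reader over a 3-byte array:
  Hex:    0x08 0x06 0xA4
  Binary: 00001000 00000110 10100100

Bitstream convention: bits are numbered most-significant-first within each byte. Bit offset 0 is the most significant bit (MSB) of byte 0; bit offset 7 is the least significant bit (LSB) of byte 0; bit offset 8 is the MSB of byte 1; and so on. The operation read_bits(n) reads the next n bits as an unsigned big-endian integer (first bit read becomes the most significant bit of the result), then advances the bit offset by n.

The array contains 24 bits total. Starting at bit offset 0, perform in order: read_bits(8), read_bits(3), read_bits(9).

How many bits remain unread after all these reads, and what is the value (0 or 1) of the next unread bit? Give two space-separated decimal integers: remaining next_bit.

Read 1: bits[0:8] width=8 -> value=8 (bin 00001000); offset now 8 = byte 1 bit 0; 16 bits remain
Read 2: bits[8:11] width=3 -> value=0 (bin 000); offset now 11 = byte 1 bit 3; 13 bits remain
Read 3: bits[11:20] width=9 -> value=106 (bin 001101010); offset now 20 = byte 2 bit 4; 4 bits remain

Answer: 4 0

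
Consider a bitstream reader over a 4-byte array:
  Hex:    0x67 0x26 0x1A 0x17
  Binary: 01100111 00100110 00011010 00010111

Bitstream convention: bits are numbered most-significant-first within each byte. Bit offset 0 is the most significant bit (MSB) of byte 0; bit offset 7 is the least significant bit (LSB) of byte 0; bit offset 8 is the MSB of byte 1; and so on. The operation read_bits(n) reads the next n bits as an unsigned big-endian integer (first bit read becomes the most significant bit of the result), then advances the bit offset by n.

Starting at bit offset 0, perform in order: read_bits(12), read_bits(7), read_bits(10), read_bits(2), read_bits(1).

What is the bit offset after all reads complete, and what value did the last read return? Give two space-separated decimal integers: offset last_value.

Read 1: bits[0:12] width=12 -> value=1650 (bin 011001110010); offset now 12 = byte 1 bit 4; 20 bits remain
Read 2: bits[12:19] width=7 -> value=48 (bin 0110000); offset now 19 = byte 2 bit 3; 13 bits remain
Read 3: bits[19:29] width=10 -> value=834 (bin 1101000010); offset now 29 = byte 3 bit 5; 3 bits remain
Read 4: bits[29:31] width=2 -> value=3 (bin 11); offset now 31 = byte 3 bit 7; 1 bits remain
Read 5: bits[31:32] width=1 -> value=1 (bin 1); offset now 32 = byte 4 bit 0; 0 bits remain

Answer: 32 1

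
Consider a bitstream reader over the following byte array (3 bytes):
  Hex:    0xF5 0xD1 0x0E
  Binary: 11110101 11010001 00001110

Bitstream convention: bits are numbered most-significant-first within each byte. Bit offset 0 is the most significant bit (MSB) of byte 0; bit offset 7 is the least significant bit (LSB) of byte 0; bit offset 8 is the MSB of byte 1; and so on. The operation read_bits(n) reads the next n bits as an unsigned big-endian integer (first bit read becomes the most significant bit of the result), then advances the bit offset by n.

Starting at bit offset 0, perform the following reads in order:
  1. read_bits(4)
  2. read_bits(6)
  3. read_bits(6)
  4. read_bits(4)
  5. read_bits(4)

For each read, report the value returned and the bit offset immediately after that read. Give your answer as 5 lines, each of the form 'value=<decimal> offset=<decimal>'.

Answer: value=15 offset=4
value=23 offset=10
value=17 offset=16
value=0 offset=20
value=14 offset=24

Derivation:
Read 1: bits[0:4] width=4 -> value=15 (bin 1111); offset now 4 = byte 0 bit 4; 20 bits remain
Read 2: bits[4:10] width=6 -> value=23 (bin 010111); offset now 10 = byte 1 bit 2; 14 bits remain
Read 3: bits[10:16] width=6 -> value=17 (bin 010001); offset now 16 = byte 2 bit 0; 8 bits remain
Read 4: bits[16:20] width=4 -> value=0 (bin 0000); offset now 20 = byte 2 bit 4; 4 bits remain
Read 5: bits[20:24] width=4 -> value=14 (bin 1110); offset now 24 = byte 3 bit 0; 0 bits remain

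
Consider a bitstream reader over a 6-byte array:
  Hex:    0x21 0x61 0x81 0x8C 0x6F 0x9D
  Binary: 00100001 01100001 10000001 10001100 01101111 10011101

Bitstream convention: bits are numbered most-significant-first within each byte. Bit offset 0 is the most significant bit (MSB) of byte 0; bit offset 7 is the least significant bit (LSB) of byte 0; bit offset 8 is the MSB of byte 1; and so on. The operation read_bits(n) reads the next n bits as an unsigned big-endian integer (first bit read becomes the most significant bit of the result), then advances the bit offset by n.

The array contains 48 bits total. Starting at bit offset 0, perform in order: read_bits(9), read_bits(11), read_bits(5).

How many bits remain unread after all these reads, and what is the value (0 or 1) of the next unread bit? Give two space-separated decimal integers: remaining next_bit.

Answer: 23 0

Derivation:
Read 1: bits[0:9] width=9 -> value=66 (bin 001000010); offset now 9 = byte 1 bit 1; 39 bits remain
Read 2: bits[9:20] width=11 -> value=1560 (bin 11000011000); offset now 20 = byte 2 bit 4; 28 bits remain
Read 3: bits[20:25] width=5 -> value=3 (bin 00011); offset now 25 = byte 3 bit 1; 23 bits remain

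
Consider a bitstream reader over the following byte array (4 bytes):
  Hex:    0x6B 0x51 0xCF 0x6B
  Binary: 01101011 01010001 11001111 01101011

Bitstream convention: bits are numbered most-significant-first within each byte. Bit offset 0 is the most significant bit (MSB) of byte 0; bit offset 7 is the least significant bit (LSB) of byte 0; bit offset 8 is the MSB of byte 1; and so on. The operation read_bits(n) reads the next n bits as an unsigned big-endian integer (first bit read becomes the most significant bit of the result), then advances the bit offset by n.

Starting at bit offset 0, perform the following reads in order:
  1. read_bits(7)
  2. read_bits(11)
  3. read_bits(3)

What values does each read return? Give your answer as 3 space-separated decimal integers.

Read 1: bits[0:7] width=7 -> value=53 (bin 0110101); offset now 7 = byte 0 bit 7; 25 bits remain
Read 2: bits[7:18] width=11 -> value=1351 (bin 10101000111); offset now 18 = byte 2 bit 2; 14 bits remain
Read 3: bits[18:21] width=3 -> value=1 (bin 001); offset now 21 = byte 2 bit 5; 11 bits remain

Answer: 53 1351 1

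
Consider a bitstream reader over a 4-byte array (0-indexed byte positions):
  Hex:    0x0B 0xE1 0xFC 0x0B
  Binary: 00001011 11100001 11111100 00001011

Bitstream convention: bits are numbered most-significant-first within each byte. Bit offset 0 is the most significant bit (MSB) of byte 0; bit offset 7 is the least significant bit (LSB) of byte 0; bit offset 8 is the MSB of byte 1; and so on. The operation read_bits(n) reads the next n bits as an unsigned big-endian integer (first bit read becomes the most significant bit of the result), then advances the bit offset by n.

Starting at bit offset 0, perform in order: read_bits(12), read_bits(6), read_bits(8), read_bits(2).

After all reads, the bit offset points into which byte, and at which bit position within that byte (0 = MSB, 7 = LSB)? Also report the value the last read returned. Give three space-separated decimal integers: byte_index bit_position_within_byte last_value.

Answer: 3 4 0

Derivation:
Read 1: bits[0:12] width=12 -> value=190 (bin 000010111110); offset now 12 = byte 1 bit 4; 20 bits remain
Read 2: bits[12:18] width=6 -> value=7 (bin 000111); offset now 18 = byte 2 bit 2; 14 bits remain
Read 3: bits[18:26] width=8 -> value=240 (bin 11110000); offset now 26 = byte 3 bit 2; 6 bits remain
Read 4: bits[26:28] width=2 -> value=0 (bin 00); offset now 28 = byte 3 bit 4; 4 bits remain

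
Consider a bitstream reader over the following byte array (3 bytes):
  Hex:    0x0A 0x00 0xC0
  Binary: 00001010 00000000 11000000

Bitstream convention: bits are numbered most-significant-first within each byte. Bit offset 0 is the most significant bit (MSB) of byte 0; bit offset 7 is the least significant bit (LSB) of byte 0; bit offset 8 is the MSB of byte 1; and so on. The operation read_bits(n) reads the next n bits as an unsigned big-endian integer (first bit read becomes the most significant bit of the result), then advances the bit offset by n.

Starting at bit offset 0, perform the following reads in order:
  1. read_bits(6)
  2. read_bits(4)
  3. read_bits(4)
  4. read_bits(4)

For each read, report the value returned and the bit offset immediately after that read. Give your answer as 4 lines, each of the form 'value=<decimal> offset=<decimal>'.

Read 1: bits[0:6] width=6 -> value=2 (bin 000010); offset now 6 = byte 0 bit 6; 18 bits remain
Read 2: bits[6:10] width=4 -> value=8 (bin 1000); offset now 10 = byte 1 bit 2; 14 bits remain
Read 3: bits[10:14] width=4 -> value=0 (bin 0000); offset now 14 = byte 1 bit 6; 10 bits remain
Read 4: bits[14:18] width=4 -> value=3 (bin 0011); offset now 18 = byte 2 bit 2; 6 bits remain

Answer: value=2 offset=6
value=8 offset=10
value=0 offset=14
value=3 offset=18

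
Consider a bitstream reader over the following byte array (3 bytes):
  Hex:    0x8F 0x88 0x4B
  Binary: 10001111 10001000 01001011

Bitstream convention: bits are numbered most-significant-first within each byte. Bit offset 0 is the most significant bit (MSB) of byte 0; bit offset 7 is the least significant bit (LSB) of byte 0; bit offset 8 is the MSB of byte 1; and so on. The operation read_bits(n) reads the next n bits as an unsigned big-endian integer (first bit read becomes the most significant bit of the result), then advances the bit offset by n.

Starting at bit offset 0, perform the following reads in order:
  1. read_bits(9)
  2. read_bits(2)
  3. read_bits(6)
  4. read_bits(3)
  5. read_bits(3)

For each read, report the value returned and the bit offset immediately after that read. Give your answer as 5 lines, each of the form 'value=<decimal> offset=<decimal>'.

Read 1: bits[0:9] width=9 -> value=287 (bin 100011111); offset now 9 = byte 1 bit 1; 15 bits remain
Read 2: bits[9:11] width=2 -> value=0 (bin 00); offset now 11 = byte 1 bit 3; 13 bits remain
Read 3: bits[11:17] width=6 -> value=16 (bin 010000); offset now 17 = byte 2 bit 1; 7 bits remain
Read 4: bits[17:20] width=3 -> value=4 (bin 100); offset now 20 = byte 2 bit 4; 4 bits remain
Read 5: bits[20:23] width=3 -> value=5 (bin 101); offset now 23 = byte 2 bit 7; 1 bits remain

Answer: value=287 offset=9
value=0 offset=11
value=16 offset=17
value=4 offset=20
value=5 offset=23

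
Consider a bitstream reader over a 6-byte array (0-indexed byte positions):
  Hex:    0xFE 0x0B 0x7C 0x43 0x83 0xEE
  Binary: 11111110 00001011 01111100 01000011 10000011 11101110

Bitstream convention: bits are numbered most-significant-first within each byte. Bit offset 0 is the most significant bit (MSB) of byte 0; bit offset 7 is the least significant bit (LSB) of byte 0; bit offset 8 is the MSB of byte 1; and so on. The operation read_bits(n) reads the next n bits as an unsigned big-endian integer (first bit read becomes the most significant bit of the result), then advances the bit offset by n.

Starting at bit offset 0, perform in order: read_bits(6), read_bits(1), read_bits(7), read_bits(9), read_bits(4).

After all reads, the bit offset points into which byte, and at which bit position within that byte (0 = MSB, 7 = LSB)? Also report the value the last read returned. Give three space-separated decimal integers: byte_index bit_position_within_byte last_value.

Answer: 3 3 2

Derivation:
Read 1: bits[0:6] width=6 -> value=63 (bin 111111); offset now 6 = byte 0 bit 6; 42 bits remain
Read 2: bits[6:7] width=1 -> value=1 (bin 1); offset now 7 = byte 0 bit 7; 41 bits remain
Read 3: bits[7:14] width=7 -> value=2 (bin 0000010); offset now 14 = byte 1 bit 6; 34 bits remain
Read 4: bits[14:23] width=9 -> value=446 (bin 110111110); offset now 23 = byte 2 bit 7; 25 bits remain
Read 5: bits[23:27] width=4 -> value=2 (bin 0010); offset now 27 = byte 3 bit 3; 21 bits remain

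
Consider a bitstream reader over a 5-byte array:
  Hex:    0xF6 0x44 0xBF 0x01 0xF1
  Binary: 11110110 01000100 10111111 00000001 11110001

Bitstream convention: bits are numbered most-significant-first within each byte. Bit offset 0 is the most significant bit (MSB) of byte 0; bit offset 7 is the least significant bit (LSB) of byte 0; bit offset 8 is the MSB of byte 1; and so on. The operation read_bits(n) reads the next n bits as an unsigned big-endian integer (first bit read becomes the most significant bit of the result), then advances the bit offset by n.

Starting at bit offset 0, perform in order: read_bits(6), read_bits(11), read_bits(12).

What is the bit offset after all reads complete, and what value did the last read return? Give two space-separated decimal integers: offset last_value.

Answer: 29 2016

Derivation:
Read 1: bits[0:6] width=6 -> value=61 (bin 111101); offset now 6 = byte 0 bit 6; 34 bits remain
Read 2: bits[6:17] width=11 -> value=1161 (bin 10010001001); offset now 17 = byte 2 bit 1; 23 bits remain
Read 3: bits[17:29] width=12 -> value=2016 (bin 011111100000); offset now 29 = byte 3 bit 5; 11 bits remain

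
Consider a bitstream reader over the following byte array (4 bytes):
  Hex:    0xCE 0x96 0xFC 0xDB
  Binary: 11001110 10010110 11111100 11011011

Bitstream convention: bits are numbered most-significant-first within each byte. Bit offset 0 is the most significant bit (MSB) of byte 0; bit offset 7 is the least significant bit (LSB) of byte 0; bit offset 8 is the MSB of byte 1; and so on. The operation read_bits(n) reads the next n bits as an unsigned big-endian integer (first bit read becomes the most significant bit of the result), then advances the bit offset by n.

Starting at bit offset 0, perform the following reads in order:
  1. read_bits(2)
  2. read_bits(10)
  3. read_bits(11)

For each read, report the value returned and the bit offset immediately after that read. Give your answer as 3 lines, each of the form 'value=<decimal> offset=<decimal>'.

Answer: value=3 offset=2
value=233 offset=12
value=894 offset=23

Derivation:
Read 1: bits[0:2] width=2 -> value=3 (bin 11); offset now 2 = byte 0 bit 2; 30 bits remain
Read 2: bits[2:12] width=10 -> value=233 (bin 0011101001); offset now 12 = byte 1 bit 4; 20 bits remain
Read 3: bits[12:23] width=11 -> value=894 (bin 01101111110); offset now 23 = byte 2 bit 7; 9 bits remain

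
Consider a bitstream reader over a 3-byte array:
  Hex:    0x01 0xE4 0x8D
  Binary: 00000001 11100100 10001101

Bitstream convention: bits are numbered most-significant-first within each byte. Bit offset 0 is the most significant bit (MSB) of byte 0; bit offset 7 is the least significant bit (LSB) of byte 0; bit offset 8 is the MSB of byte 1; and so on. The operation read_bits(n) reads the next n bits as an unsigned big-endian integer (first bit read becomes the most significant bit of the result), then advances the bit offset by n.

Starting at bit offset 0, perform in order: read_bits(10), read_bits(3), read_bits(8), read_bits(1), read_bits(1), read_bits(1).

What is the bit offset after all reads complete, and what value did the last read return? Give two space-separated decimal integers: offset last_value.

Read 1: bits[0:10] width=10 -> value=7 (bin 0000000111); offset now 10 = byte 1 bit 2; 14 bits remain
Read 2: bits[10:13] width=3 -> value=4 (bin 100); offset now 13 = byte 1 bit 5; 11 bits remain
Read 3: bits[13:21] width=8 -> value=145 (bin 10010001); offset now 21 = byte 2 bit 5; 3 bits remain
Read 4: bits[21:22] width=1 -> value=1 (bin 1); offset now 22 = byte 2 bit 6; 2 bits remain
Read 5: bits[22:23] width=1 -> value=0 (bin 0); offset now 23 = byte 2 bit 7; 1 bits remain
Read 6: bits[23:24] width=1 -> value=1 (bin 1); offset now 24 = byte 3 bit 0; 0 bits remain

Answer: 24 1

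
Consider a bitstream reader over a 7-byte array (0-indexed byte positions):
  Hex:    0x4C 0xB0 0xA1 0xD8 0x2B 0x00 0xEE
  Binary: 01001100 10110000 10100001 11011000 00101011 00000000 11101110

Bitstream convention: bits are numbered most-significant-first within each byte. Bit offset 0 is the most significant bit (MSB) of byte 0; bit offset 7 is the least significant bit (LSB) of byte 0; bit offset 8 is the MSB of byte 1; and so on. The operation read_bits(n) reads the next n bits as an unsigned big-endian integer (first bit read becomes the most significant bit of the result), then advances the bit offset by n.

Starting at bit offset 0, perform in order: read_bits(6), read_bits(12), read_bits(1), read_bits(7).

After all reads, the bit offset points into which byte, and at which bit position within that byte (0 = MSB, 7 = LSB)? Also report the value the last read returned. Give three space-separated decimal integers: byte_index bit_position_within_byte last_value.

Read 1: bits[0:6] width=6 -> value=19 (bin 010011); offset now 6 = byte 0 bit 6; 50 bits remain
Read 2: bits[6:18] width=12 -> value=706 (bin 001011000010); offset now 18 = byte 2 bit 2; 38 bits remain
Read 3: bits[18:19] width=1 -> value=1 (bin 1); offset now 19 = byte 2 bit 3; 37 bits remain
Read 4: bits[19:26] width=7 -> value=7 (bin 0000111); offset now 26 = byte 3 bit 2; 30 bits remain

Answer: 3 2 7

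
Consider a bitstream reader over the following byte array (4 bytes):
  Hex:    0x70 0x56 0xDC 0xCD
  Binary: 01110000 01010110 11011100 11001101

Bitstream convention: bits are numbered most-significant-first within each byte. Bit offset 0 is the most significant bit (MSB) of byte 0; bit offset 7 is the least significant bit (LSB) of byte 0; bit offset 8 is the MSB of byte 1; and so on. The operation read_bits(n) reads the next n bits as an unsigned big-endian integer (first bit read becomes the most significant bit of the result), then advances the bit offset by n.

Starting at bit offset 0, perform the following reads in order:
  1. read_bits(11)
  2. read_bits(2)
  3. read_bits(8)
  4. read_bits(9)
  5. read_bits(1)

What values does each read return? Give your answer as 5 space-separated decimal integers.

Answer: 898 2 219 307 0

Derivation:
Read 1: bits[0:11] width=11 -> value=898 (bin 01110000010); offset now 11 = byte 1 bit 3; 21 bits remain
Read 2: bits[11:13] width=2 -> value=2 (bin 10); offset now 13 = byte 1 bit 5; 19 bits remain
Read 3: bits[13:21] width=8 -> value=219 (bin 11011011); offset now 21 = byte 2 bit 5; 11 bits remain
Read 4: bits[21:30] width=9 -> value=307 (bin 100110011); offset now 30 = byte 3 bit 6; 2 bits remain
Read 5: bits[30:31] width=1 -> value=0 (bin 0); offset now 31 = byte 3 bit 7; 1 bits remain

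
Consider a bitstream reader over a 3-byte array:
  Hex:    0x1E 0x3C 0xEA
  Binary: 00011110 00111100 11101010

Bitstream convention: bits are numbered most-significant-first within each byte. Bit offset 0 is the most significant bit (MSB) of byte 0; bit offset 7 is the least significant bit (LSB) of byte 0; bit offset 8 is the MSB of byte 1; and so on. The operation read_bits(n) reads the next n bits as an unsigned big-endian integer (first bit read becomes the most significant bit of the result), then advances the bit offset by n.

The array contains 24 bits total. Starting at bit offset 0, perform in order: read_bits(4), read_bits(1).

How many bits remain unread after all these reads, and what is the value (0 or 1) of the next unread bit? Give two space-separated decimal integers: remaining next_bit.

Answer: 19 1

Derivation:
Read 1: bits[0:4] width=4 -> value=1 (bin 0001); offset now 4 = byte 0 bit 4; 20 bits remain
Read 2: bits[4:5] width=1 -> value=1 (bin 1); offset now 5 = byte 0 bit 5; 19 bits remain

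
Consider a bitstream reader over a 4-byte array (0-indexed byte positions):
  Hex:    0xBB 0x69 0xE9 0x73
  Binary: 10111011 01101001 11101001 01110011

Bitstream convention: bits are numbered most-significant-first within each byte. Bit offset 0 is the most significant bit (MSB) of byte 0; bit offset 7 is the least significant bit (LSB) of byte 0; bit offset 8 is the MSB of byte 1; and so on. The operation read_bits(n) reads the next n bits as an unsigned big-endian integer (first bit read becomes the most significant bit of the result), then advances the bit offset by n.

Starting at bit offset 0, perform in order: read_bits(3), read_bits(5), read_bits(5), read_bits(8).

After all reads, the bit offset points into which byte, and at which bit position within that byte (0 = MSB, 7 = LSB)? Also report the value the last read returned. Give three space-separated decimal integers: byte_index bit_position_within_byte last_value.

Read 1: bits[0:3] width=3 -> value=5 (bin 101); offset now 3 = byte 0 bit 3; 29 bits remain
Read 2: bits[3:8] width=5 -> value=27 (bin 11011); offset now 8 = byte 1 bit 0; 24 bits remain
Read 3: bits[8:13] width=5 -> value=13 (bin 01101); offset now 13 = byte 1 bit 5; 19 bits remain
Read 4: bits[13:21] width=8 -> value=61 (bin 00111101); offset now 21 = byte 2 bit 5; 11 bits remain

Answer: 2 5 61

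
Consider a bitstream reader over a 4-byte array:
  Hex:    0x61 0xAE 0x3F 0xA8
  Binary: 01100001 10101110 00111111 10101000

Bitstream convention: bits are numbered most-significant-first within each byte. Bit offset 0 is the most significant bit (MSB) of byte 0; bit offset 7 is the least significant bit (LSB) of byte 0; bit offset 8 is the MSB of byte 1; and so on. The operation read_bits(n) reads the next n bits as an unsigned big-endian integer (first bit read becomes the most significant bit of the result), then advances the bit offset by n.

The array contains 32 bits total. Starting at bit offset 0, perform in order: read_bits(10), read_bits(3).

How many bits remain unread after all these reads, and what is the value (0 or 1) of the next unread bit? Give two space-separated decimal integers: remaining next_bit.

Read 1: bits[0:10] width=10 -> value=390 (bin 0110000110); offset now 10 = byte 1 bit 2; 22 bits remain
Read 2: bits[10:13] width=3 -> value=5 (bin 101); offset now 13 = byte 1 bit 5; 19 bits remain

Answer: 19 1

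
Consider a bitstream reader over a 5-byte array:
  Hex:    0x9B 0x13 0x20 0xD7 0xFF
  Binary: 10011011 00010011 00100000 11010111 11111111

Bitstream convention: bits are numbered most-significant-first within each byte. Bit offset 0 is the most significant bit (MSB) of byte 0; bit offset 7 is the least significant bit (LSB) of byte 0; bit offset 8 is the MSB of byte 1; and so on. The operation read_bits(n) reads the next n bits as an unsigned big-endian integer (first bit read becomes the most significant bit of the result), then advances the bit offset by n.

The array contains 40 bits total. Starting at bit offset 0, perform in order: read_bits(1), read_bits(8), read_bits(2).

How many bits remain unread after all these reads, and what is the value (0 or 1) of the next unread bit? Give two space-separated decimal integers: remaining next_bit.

Read 1: bits[0:1] width=1 -> value=1 (bin 1); offset now 1 = byte 0 bit 1; 39 bits remain
Read 2: bits[1:9] width=8 -> value=54 (bin 00110110); offset now 9 = byte 1 bit 1; 31 bits remain
Read 3: bits[9:11] width=2 -> value=0 (bin 00); offset now 11 = byte 1 bit 3; 29 bits remain

Answer: 29 1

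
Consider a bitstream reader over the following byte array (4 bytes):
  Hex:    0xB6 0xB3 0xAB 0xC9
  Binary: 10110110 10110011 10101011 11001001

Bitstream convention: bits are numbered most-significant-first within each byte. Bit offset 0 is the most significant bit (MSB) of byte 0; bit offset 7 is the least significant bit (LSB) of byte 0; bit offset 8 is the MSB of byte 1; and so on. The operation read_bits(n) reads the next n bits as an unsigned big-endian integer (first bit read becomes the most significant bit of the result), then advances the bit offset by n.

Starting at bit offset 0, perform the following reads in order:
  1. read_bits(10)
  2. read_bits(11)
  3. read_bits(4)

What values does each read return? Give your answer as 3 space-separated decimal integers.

Answer: 730 1653 7

Derivation:
Read 1: bits[0:10] width=10 -> value=730 (bin 1011011010); offset now 10 = byte 1 bit 2; 22 bits remain
Read 2: bits[10:21] width=11 -> value=1653 (bin 11001110101); offset now 21 = byte 2 bit 5; 11 bits remain
Read 3: bits[21:25] width=4 -> value=7 (bin 0111); offset now 25 = byte 3 bit 1; 7 bits remain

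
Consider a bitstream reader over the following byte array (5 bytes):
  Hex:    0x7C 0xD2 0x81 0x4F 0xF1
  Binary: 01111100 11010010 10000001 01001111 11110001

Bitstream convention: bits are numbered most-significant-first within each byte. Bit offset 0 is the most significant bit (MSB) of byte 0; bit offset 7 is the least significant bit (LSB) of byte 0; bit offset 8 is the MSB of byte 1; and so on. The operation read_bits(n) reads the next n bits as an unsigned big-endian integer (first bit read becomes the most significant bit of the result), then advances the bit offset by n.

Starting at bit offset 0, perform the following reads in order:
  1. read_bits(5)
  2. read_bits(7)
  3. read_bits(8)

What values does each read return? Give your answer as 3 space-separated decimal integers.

Answer: 15 77 40

Derivation:
Read 1: bits[0:5] width=5 -> value=15 (bin 01111); offset now 5 = byte 0 bit 5; 35 bits remain
Read 2: bits[5:12] width=7 -> value=77 (bin 1001101); offset now 12 = byte 1 bit 4; 28 bits remain
Read 3: bits[12:20] width=8 -> value=40 (bin 00101000); offset now 20 = byte 2 bit 4; 20 bits remain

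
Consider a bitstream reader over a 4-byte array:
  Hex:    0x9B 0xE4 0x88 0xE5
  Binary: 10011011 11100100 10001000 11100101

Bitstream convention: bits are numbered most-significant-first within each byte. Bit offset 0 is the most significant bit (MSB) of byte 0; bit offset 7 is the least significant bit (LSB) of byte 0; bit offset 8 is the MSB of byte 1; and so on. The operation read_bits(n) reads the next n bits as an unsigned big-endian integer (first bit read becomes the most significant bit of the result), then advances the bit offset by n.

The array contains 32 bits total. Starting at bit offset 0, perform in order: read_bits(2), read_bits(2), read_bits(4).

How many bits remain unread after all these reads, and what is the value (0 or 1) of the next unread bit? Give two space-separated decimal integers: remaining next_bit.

Answer: 24 1

Derivation:
Read 1: bits[0:2] width=2 -> value=2 (bin 10); offset now 2 = byte 0 bit 2; 30 bits remain
Read 2: bits[2:4] width=2 -> value=1 (bin 01); offset now 4 = byte 0 bit 4; 28 bits remain
Read 3: bits[4:8] width=4 -> value=11 (bin 1011); offset now 8 = byte 1 bit 0; 24 bits remain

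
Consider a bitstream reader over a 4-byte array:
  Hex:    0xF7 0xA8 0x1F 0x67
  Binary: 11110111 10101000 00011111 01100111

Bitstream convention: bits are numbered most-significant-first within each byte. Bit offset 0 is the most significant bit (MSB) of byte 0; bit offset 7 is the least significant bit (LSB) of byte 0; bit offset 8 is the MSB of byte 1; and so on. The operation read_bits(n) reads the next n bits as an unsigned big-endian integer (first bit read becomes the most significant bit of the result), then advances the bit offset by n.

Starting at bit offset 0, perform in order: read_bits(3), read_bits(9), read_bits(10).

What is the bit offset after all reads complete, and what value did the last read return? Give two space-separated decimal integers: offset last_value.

Read 1: bits[0:3] width=3 -> value=7 (bin 111); offset now 3 = byte 0 bit 3; 29 bits remain
Read 2: bits[3:12] width=9 -> value=378 (bin 101111010); offset now 12 = byte 1 bit 4; 20 bits remain
Read 3: bits[12:22] width=10 -> value=519 (bin 1000000111); offset now 22 = byte 2 bit 6; 10 bits remain

Answer: 22 519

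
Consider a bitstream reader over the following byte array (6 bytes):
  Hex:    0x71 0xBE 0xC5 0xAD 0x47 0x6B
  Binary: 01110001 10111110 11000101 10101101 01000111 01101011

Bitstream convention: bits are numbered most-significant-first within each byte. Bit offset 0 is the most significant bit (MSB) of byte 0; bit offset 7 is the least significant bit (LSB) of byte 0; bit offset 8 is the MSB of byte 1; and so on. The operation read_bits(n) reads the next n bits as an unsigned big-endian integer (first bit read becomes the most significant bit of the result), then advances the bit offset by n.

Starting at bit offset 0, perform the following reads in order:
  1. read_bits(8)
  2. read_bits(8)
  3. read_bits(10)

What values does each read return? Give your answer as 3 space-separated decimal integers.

Answer: 113 190 790

Derivation:
Read 1: bits[0:8] width=8 -> value=113 (bin 01110001); offset now 8 = byte 1 bit 0; 40 bits remain
Read 2: bits[8:16] width=8 -> value=190 (bin 10111110); offset now 16 = byte 2 bit 0; 32 bits remain
Read 3: bits[16:26] width=10 -> value=790 (bin 1100010110); offset now 26 = byte 3 bit 2; 22 bits remain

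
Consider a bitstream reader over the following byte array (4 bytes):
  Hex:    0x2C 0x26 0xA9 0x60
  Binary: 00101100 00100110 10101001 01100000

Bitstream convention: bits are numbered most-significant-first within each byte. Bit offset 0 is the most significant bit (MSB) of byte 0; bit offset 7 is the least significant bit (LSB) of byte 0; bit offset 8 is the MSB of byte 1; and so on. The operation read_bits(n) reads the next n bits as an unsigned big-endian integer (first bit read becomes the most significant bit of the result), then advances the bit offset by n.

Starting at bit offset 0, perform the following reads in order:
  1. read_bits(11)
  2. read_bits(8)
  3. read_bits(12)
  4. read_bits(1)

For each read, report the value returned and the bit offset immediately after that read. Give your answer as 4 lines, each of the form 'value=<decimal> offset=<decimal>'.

Read 1: bits[0:11] width=11 -> value=353 (bin 00101100001); offset now 11 = byte 1 bit 3; 21 bits remain
Read 2: bits[11:19] width=8 -> value=53 (bin 00110101); offset now 19 = byte 2 bit 3; 13 bits remain
Read 3: bits[19:31] width=12 -> value=1200 (bin 010010110000); offset now 31 = byte 3 bit 7; 1 bits remain
Read 4: bits[31:32] width=1 -> value=0 (bin 0); offset now 32 = byte 4 bit 0; 0 bits remain

Answer: value=353 offset=11
value=53 offset=19
value=1200 offset=31
value=0 offset=32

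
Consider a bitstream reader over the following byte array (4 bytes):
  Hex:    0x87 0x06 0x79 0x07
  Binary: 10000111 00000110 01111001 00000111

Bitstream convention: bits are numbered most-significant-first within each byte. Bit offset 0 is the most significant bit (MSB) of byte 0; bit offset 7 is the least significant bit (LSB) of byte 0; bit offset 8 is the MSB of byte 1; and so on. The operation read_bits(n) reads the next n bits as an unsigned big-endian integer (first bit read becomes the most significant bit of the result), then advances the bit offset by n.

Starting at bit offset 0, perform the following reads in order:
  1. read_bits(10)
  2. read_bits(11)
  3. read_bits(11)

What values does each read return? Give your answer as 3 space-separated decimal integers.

Answer: 540 207 263

Derivation:
Read 1: bits[0:10] width=10 -> value=540 (bin 1000011100); offset now 10 = byte 1 bit 2; 22 bits remain
Read 2: bits[10:21] width=11 -> value=207 (bin 00011001111); offset now 21 = byte 2 bit 5; 11 bits remain
Read 3: bits[21:32] width=11 -> value=263 (bin 00100000111); offset now 32 = byte 4 bit 0; 0 bits remain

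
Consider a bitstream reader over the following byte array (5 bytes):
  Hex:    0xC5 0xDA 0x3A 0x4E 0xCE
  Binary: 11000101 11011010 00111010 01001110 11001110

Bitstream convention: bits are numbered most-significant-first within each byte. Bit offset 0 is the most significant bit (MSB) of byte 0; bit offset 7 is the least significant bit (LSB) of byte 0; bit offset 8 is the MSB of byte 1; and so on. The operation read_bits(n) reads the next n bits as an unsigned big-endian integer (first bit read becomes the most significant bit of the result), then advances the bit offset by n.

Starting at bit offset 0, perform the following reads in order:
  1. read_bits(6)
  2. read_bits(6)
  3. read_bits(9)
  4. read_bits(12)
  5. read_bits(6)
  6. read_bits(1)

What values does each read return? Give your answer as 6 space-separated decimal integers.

Answer: 49 29 327 1181 39 0

Derivation:
Read 1: bits[0:6] width=6 -> value=49 (bin 110001); offset now 6 = byte 0 bit 6; 34 bits remain
Read 2: bits[6:12] width=6 -> value=29 (bin 011101); offset now 12 = byte 1 bit 4; 28 bits remain
Read 3: bits[12:21] width=9 -> value=327 (bin 101000111); offset now 21 = byte 2 bit 5; 19 bits remain
Read 4: bits[21:33] width=12 -> value=1181 (bin 010010011101); offset now 33 = byte 4 bit 1; 7 bits remain
Read 5: bits[33:39] width=6 -> value=39 (bin 100111); offset now 39 = byte 4 bit 7; 1 bits remain
Read 6: bits[39:40] width=1 -> value=0 (bin 0); offset now 40 = byte 5 bit 0; 0 bits remain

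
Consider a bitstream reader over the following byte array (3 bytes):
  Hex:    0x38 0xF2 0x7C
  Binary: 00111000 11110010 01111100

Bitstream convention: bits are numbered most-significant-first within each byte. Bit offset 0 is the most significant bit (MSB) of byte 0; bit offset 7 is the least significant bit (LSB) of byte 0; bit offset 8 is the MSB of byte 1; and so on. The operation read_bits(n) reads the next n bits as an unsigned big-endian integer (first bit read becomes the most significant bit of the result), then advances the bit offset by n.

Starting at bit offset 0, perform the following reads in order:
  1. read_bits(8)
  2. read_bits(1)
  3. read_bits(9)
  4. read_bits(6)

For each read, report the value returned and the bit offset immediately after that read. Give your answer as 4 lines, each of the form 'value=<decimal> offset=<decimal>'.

Read 1: bits[0:8] width=8 -> value=56 (bin 00111000); offset now 8 = byte 1 bit 0; 16 bits remain
Read 2: bits[8:9] width=1 -> value=1 (bin 1); offset now 9 = byte 1 bit 1; 15 bits remain
Read 3: bits[9:18] width=9 -> value=457 (bin 111001001); offset now 18 = byte 2 bit 2; 6 bits remain
Read 4: bits[18:24] width=6 -> value=60 (bin 111100); offset now 24 = byte 3 bit 0; 0 bits remain

Answer: value=56 offset=8
value=1 offset=9
value=457 offset=18
value=60 offset=24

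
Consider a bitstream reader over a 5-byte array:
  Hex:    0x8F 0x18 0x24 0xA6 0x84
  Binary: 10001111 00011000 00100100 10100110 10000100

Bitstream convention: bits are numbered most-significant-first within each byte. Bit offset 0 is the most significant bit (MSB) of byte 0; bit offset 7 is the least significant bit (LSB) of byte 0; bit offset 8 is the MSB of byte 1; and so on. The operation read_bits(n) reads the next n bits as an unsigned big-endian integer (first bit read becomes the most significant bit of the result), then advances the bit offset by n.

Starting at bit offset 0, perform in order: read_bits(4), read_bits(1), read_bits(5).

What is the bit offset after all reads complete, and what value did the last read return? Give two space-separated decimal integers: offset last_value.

Read 1: bits[0:4] width=4 -> value=8 (bin 1000); offset now 4 = byte 0 bit 4; 36 bits remain
Read 2: bits[4:5] width=1 -> value=1 (bin 1); offset now 5 = byte 0 bit 5; 35 bits remain
Read 3: bits[5:10] width=5 -> value=28 (bin 11100); offset now 10 = byte 1 bit 2; 30 bits remain

Answer: 10 28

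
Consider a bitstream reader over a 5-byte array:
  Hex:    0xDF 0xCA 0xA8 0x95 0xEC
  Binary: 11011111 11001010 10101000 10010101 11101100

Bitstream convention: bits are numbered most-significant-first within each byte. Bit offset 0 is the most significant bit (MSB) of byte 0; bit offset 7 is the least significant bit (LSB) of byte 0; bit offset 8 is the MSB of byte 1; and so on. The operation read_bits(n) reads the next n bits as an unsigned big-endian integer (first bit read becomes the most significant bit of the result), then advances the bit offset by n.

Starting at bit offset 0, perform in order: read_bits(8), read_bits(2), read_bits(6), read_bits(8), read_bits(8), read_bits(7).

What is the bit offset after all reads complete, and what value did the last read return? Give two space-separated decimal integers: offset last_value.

Answer: 39 118

Derivation:
Read 1: bits[0:8] width=8 -> value=223 (bin 11011111); offset now 8 = byte 1 bit 0; 32 bits remain
Read 2: bits[8:10] width=2 -> value=3 (bin 11); offset now 10 = byte 1 bit 2; 30 bits remain
Read 3: bits[10:16] width=6 -> value=10 (bin 001010); offset now 16 = byte 2 bit 0; 24 bits remain
Read 4: bits[16:24] width=8 -> value=168 (bin 10101000); offset now 24 = byte 3 bit 0; 16 bits remain
Read 5: bits[24:32] width=8 -> value=149 (bin 10010101); offset now 32 = byte 4 bit 0; 8 bits remain
Read 6: bits[32:39] width=7 -> value=118 (bin 1110110); offset now 39 = byte 4 bit 7; 1 bits remain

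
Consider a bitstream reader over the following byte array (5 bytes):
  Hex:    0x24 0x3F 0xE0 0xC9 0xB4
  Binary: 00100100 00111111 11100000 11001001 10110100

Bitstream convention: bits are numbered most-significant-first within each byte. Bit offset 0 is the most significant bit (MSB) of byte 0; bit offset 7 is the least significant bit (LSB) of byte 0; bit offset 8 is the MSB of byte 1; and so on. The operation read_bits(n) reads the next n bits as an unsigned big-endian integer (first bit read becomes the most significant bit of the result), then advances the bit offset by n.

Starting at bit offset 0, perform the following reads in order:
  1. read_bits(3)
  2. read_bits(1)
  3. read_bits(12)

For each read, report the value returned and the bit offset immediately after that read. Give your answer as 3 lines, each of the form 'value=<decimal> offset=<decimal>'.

Answer: value=1 offset=3
value=0 offset=4
value=1087 offset=16

Derivation:
Read 1: bits[0:3] width=3 -> value=1 (bin 001); offset now 3 = byte 0 bit 3; 37 bits remain
Read 2: bits[3:4] width=1 -> value=0 (bin 0); offset now 4 = byte 0 bit 4; 36 bits remain
Read 3: bits[4:16] width=12 -> value=1087 (bin 010000111111); offset now 16 = byte 2 bit 0; 24 bits remain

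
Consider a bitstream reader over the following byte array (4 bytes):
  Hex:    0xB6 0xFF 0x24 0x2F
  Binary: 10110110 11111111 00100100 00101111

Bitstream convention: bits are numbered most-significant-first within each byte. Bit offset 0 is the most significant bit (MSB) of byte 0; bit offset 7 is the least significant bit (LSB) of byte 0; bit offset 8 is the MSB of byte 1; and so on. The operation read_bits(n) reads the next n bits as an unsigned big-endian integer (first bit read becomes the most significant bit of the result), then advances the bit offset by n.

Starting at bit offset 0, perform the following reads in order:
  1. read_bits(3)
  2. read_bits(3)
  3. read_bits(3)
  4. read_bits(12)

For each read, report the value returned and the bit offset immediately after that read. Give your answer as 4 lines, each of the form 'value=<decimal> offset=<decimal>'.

Answer: value=5 offset=3
value=5 offset=6
value=5 offset=9
value=4068 offset=21

Derivation:
Read 1: bits[0:3] width=3 -> value=5 (bin 101); offset now 3 = byte 0 bit 3; 29 bits remain
Read 2: bits[3:6] width=3 -> value=5 (bin 101); offset now 6 = byte 0 bit 6; 26 bits remain
Read 3: bits[6:9] width=3 -> value=5 (bin 101); offset now 9 = byte 1 bit 1; 23 bits remain
Read 4: bits[9:21] width=12 -> value=4068 (bin 111111100100); offset now 21 = byte 2 bit 5; 11 bits remain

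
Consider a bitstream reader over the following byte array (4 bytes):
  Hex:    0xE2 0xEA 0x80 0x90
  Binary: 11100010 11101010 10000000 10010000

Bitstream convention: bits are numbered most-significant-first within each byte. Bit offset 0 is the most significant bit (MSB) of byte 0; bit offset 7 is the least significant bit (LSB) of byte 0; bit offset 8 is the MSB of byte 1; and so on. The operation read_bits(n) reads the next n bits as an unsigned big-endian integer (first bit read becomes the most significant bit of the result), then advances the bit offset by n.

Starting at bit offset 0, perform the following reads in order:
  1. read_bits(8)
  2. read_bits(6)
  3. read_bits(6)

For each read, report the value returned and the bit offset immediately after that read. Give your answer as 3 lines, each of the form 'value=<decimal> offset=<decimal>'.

Answer: value=226 offset=8
value=58 offset=14
value=40 offset=20

Derivation:
Read 1: bits[0:8] width=8 -> value=226 (bin 11100010); offset now 8 = byte 1 bit 0; 24 bits remain
Read 2: bits[8:14] width=6 -> value=58 (bin 111010); offset now 14 = byte 1 bit 6; 18 bits remain
Read 3: bits[14:20] width=6 -> value=40 (bin 101000); offset now 20 = byte 2 bit 4; 12 bits remain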